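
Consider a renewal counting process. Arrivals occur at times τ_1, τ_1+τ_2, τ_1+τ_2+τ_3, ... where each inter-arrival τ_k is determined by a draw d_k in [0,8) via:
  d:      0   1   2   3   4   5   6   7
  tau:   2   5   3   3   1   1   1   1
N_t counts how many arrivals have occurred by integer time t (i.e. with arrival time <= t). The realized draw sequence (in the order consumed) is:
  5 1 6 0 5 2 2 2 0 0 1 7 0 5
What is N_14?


6

draw d_1=5: τ_1=1, arrival time A_1=1
draw d_2=1: τ_2=5, arrival time A_2=6
draw d_3=6: τ_3=1, arrival time A_3=7
draw d_4=0: τ_4=2, arrival time A_4=9
draw d_5=5: τ_5=1, arrival time A_5=10
draw d_6=2: τ_6=3, arrival time A_6=13
draw d_7=2: τ_7=3, arrival time A_7=16
draw d_8=2: τ_8=3, arrival time A_8=19
draw d_9=0: τ_9=2, arrival time A_9=21
draw d_10=0: τ_10=2, arrival time A_10=23
draw d_11=1: τ_11=5, arrival time A_11=28
draw d_12=7: τ_12=1, arrival time A_12=29
draw d_13=0: τ_13=2, arrival time A_13=31
draw d_14=5: τ_14=1, arrival time A_14=32
N_t over t=0..14: 0:0 1:1 2:1 3:1 4:1 5:1 6:2 7:3 8:3 9:4 10:5 11:5 12:5 13:6 14:6


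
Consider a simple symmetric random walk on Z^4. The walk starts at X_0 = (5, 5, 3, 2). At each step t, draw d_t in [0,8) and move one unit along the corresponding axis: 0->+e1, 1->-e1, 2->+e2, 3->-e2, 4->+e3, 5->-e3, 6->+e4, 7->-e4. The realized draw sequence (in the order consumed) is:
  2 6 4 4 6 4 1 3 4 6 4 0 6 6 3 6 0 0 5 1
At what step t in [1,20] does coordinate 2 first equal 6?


1

t=0: X=(5, 5, 3, 2), d=2 → +e2, X_1=(5, 6, 3, 2)
t=1: X=(5, 6, 3, 2), d=6 → +e4, X_2=(5, 6, 3, 3)
t=2: X=(5, 6, 3, 3), d=4 → +e3, X_3=(5, 6, 4, 3)
t=3: X=(5, 6, 4, 3), d=4 → +e3, X_4=(5, 6, 5, 3)
t=4: X=(5, 6, 5, 3), d=6 → +e4, X_5=(5, 6, 5, 4)
t=5: X=(5, 6, 5, 4), d=4 → +e3, X_6=(5, 6, 6, 4)
t=6: X=(5, 6, 6, 4), d=1 → -e1, X_7=(4, 6, 6, 4)
t=7: X=(4, 6, 6, 4), d=3 → -e2, X_8=(4, 5, 6, 4)
t=8: X=(4, 5, 6, 4), d=4 → +e3, X_9=(4, 5, 7, 4)
t=9: X=(4, 5, 7, 4), d=6 → +e4, X_10=(4, 5, 7, 5)
t=10: X=(4, 5, 7, 5), d=4 → +e3, X_11=(4, 5, 8, 5)
t=11: X=(4, 5, 8, 5), d=0 → +e1, X_12=(5, 5, 8, 5)
t=12: X=(5, 5, 8, 5), d=6 → +e4, X_13=(5, 5, 8, 6)
t=13: X=(5, 5, 8, 6), d=6 → +e4, X_14=(5, 5, 8, 7)
t=14: X=(5, 5, 8, 7), d=3 → -e2, X_15=(5, 4, 8, 7)
t=15: X=(5, 4, 8, 7), d=6 → +e4, X_16=(5, 4, 8, 8)
t=16: X=(5, 4, 8, 8), d=0 → +e1, X_17=(6, 4, 8, 8)
t=17: X=(6, 4, 8, 8), d=0 → +e1, X_18=(7, 4, 8, 8)
t=18: X=(7, 4, 8, 8), d=5 → -e3, X_19=(7, 4, 7, 8)
t=19: X=(7, 4, 7, 8), d=1 → -e1, X_20=(6, 4, 7, 8)


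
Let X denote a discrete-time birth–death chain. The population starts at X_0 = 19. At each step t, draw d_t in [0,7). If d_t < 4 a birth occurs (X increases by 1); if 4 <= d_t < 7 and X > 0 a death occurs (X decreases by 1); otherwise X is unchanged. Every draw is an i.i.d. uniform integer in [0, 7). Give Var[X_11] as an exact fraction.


X can drop by at most 1 per step and X_0 = 19 > T = 11, so X_t >= 19 − t >= 8 > 0 for every t <= 11: the floor at 0 (the 'and X > 0' condition) never binds. Hence X_11 = X_0 + Σ_{t<11} Y_t with i.i.d. increments Y_t = y(d_t) ∈ {+1, −1, 0}.
Outcome values over d=0..6: [1, 1, 1, 1, -1, -1, -1]
Σy = 1, Σy² = 7, M = 7
μ = 1/7 = 1/7,  σ² = 7/7 − (1/7)² = 48/49
Independent increments: Var[X_11] = 11·σ² = 11·(48/49) = 528/49

528/49


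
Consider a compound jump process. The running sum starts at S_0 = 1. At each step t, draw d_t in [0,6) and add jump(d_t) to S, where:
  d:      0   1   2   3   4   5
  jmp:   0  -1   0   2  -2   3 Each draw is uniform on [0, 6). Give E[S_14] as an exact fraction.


Outcome values over d=0..5: [0, -1, 0, 2, -2, 3]
Σy = 2, Σy² = 18, M = 6
μ = 2/6 = 1/3,  σ² = 18/6 − (1/3)² = 26/9
E[S_14] = 1 + 14·(1/3) = 17/3

17/3


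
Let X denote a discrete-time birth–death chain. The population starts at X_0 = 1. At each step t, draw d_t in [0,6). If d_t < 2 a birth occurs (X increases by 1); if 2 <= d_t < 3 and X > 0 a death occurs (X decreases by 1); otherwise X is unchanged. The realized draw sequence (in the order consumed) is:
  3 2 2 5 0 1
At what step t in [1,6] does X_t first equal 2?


t=0: X=1, d=3 → hold, X_1=1
t=1: X=1, d=2 → death, X_2=0
t=2: X=0, d=2 → hold, X_3=0
t=3: X=0, d=5 → hold, X_4=0
t=4: X=0, d=0 → birth, X_5=1
t=5: X=1, d=1 → birth, X_6=2

6


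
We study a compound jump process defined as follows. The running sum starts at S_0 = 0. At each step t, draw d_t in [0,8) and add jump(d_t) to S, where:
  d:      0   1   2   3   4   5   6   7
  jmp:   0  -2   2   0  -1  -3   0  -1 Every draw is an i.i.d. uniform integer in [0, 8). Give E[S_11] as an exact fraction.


-55/8

Outcome values over d=0..7: [0, -2, 2, 0, -1, -3, 0, -1]
Σy = -5, Σy² = 19, M = 8
μ = -5/8 = -5/8,  σ² = 19/8 − (-5/8)² = 127/64
E[S_11] = 0 + 11·(-5/8) = -55/8


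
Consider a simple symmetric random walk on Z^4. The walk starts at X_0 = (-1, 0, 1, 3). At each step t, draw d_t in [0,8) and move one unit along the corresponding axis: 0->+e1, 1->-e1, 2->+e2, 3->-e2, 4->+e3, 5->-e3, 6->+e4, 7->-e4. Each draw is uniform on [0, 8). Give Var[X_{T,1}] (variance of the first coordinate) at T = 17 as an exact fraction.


17/4

Outcome values over d=0..7: [1, -1, 0, 0, 0, 0, 0, 0]
Σy = 0, Σy² = 2, M = 8
μ = 0/8 = 0,  σ² = 2/8 − (0)² = 1/4
Independent increments: Var[X_17] = 17·σ² = 17·(1/4) = 17/4


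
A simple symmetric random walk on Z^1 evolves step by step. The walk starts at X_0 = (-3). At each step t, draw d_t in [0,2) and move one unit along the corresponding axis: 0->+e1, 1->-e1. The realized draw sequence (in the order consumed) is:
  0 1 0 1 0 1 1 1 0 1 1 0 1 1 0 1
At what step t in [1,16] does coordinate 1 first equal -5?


t=0: X=(-3), d=0 → +e1, X_1=(-2)
t=1: X=(-2), d=1 → -e1, X_2=(-3)
t=2: X=(-3), d=0 → +e1, X_3=(-2)
t=3: X=(-2), d=1 → -e1, X_4=(-3)
t=4: X=(-3), d=0 → +e1, X_5=(-2)
t=5: X=(-2), d=1 → -e1, X_6=(-3)
t=6: X=(-3), d=1 → -e1, X_7=(-4)
t=7: X=(-4), d=1 → -e1, X_8=(-5)
t=8: X=(-5), d=0 → +e1, X_9=(-4)
t=9: X=(-4), d=1 → -e1, X_10=(-5)
t=10: X=(-5), d=1 → -e1, X_11=(-6)
t=11: X=(-6), d=0 → +e1, X_12=(-5)
t=12: X=(-5), d=1 → -e1, X_13=(-6)
t=13: X=(-6), d=1 → -e1, X_14=(-7)
t=14: X=(-7), d=0 → +e1, X_15=(-6)
t=15: X=(-6), d=1 → -e1, X_16=(-7)

8


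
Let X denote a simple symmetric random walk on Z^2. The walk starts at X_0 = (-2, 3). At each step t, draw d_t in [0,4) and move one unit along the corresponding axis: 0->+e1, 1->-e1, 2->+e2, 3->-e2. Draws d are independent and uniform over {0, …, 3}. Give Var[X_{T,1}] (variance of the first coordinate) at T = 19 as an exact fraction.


Outcome values over d=0..3: [1, -1, 0, 0]
Σy = 0, Σy² = 2, M = 4
μ = 0/4 = 0,  σ² = 2/4 − (0)² = 1/2
Independent increments: Var[X_19] = 19·σ² = 19·(1/2) = 19/2

19/2


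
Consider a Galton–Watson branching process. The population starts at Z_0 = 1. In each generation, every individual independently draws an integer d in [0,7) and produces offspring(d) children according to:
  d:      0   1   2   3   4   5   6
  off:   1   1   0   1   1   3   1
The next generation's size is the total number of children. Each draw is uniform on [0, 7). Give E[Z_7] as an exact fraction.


2097152/823543

Outcome values over d=0..6: [1, 1, 0, 1, 1, 3, 1]
Σy = 8, Σy² = 14, M = 7
μ = 8/7 = 8/7,  σ² = 14/7 − (8/7)² = 34/49
E[Z_0] = 1
E[Z_1] = 8/7·E[Z_0] = 8/7
E[Z_2] = 8/7·E[Z_1] = 64/49
E[Z_3] = 8/7·E[Z_2] = 512/343
E[Z_4] = 8/7·E[Z_3] = 4096/2401
E[Z_5] = 8/7·E[Z_4] = 32768/16807
E[Z_6] = 8/7·E[Z_5] = 262144/117649
E[Z_7] = 8/7·E[Z_6] = 2097152/823543


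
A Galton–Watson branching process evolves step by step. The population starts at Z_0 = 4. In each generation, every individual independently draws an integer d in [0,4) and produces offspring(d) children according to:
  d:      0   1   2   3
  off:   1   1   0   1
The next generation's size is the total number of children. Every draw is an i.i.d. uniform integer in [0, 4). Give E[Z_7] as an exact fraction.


Outcome values over d=0..3: [1, 1, 0, 1]
Σy = 3, Σy² = 3, M = 4
μ = 3/4 = 3/4,  σ² = 3/4 − (3/4)² = 3/16
E[Z_0] = 4
E[Z_1] = 3/4·E[Z_0] = 3
E[Z_2] = 3/4·E[Z_1] = 9/4
E[Z_3] = 3/4·E[Z_2] = 27/16
E[Z_4] = 3/4·E[Z_3] = 81/64
E[Z_5] = 3/4·E[Z_4] = 243/256
E[Z_6] = 3/4·E[Z_5] = 729/1024
E[Z_7] = 3/4·E[Z_6] = 2187/4096

2187/4096


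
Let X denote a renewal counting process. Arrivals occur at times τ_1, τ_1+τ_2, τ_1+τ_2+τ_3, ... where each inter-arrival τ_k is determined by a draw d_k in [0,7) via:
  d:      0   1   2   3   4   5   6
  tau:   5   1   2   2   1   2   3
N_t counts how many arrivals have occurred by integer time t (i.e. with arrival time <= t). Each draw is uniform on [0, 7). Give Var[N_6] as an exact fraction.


Inter-arrival values over d=0..6: [5, 1, 2, 2, 1, 2, 3]
Each d has probability 1/7, so the pmf of τ is: f(1) = 2/7, f(2) = 3/7, f(3) = 1/7, f(5) = 1/7
Let p_n(j) = P(N_n = j), with p_0 = [1]. Condition on τ_1: p_n(0) = P(τ > n), and for j >= 1, p_n(j) = Σ_{k<=n} f(k)·p_{n−k}(j−1)
p_1 = [5/7, 2/7]  (j = 0..1)
p_2 = [2/7, 31/49, 4/49]  (j = 0..2)
p_3 = [1/7, 26/49, 104/343, 8/343]  (j = 0..3)
p_4 = [1/7, 13/49, 159/343, 292/2401, 16/2401]  (j = 0..4)
p_5 = [0, 2/7, 135/343, 94/343, 752/16807, 32/16807]  (j = 0..5)
p_6 = [0, 9/49, 107/343, 851/2401, 2248/16807, 1840/117649, 64/117649]  (j = 0..6)
E[N_6] = Σ j·p_6(j) = 292636/117649;  E[N_6²] = Σ j²·p_6(j) = 843784/117649
Var[N_6] = 843784/117649 − (292636/117649)² = 13634515320/13841287201

13634515320/13841287201


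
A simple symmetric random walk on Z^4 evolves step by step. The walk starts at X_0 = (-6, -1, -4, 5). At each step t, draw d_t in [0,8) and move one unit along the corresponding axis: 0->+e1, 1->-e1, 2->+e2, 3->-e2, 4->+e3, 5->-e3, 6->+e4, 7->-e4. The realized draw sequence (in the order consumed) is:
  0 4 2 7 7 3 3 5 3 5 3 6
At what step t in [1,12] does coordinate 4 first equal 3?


t=0: X=(-6, -1, -4, 5), d=0 → +e1, X_1=(-5, -1, -4, 5)
t=1: X=(-5, -1, -4, 5), d=4 → +e3, X_2=(-5, -1, -3, 5)
t=2: X=(-5, -1, -3, 5), d=2 → +e2, X_3=(-5, 0, -3, 5)
t=3: X=(-5, 0, -3, 5), d=7 → -e4, X_4=(-5, 0, -3, 4)
t=4: X=(-5, 0, -3, 4), d=7 → -e4, X_5=(-5, 0, -3, 3)
t=5: X=(-5, 0, -3, 3), d=3 → -e2, X_6=(-5, -1, -3, 3)
t=6: X=(-5, -1, -3, 3), d=3 → -e2, X_7=(-5, -2, -3, 3)
t=7: X=(-5, -2, -3, 3), d=5 → -e3, X_8=(-5, -2, -4, 3)
t=8: X=(-5, -2, -4, 3), d=3 → -e2, X_9=(-5, -3, -4, 3)
t=9: X=(-5, -3, -4, 3), d=5 → -e3, X_10=(-5, -3, -5, 3)
t=10: X=(-5, -3, -5, 3), d=3 → -e2, X_11=(-5, -4, -5, 3)
t=11: X=(-5, -4, -5, 3), d=6 → +e4, X_12=(-5, -4, -5, 4)

5


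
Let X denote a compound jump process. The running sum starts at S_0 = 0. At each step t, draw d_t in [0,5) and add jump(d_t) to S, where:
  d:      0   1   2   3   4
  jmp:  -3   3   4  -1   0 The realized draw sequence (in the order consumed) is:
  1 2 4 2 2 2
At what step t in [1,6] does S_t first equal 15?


5

t=0: S=0, d=1, jump=3, S_1=3
t=1: S=3, d=2, jump=4, S_2=7
t=2: S=7, d=4, jump=0, S_3=7
t=3: S=7, d=2, jump=4, S_4=11
t=4: S=11, d=2, jump=4, S_5=15
t=5: S=15, d=2, jump=4, S_6=19


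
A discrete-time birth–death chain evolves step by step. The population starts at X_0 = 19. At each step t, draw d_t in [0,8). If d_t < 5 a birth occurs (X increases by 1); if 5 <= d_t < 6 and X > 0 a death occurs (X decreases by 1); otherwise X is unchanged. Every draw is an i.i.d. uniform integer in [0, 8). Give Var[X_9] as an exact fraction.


9/2

X can drop by at most 1 per step and X_0 = 19 > T = 9, so X_t >= 19 − t >= 10 > 0 for every t <= 9: the floor at 0 (the 'and X > 0' condition) never binds. Hence X_9 = X_0 + Σ_{t<9} Y_t with i.i.d. increments Y_t = y(d_t) ∈ {+1, −1, 0}.
Outcome values over d=0..7: [1, 1, 1, 1, 1, -1, 0, 0]
Σy = 4, Σy² = 6, M = 8
μ = 4/8 = 1/2,  σ² = 6/8 − (1/2)² = 1/2
Independent increments: Var[X_9] = 9·σ² = 9·(1/2) = 9/2


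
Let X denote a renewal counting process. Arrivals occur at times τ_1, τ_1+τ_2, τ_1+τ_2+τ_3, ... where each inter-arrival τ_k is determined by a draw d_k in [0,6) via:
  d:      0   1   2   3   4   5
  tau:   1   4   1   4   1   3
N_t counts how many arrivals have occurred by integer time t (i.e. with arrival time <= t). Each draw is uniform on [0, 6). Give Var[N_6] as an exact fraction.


399455/331776

Inter-arrival values over d=0..5: [1, 4, 1, 4, 1, 3]
Each d has probability 1/6, so the pmf of τ is: f(1) = 1/2, f(3) = 1/6, f(4) = 1/3
Let p_n(j) = P(N_n = j), with p_0 = [1]. Condition on τ_1: p_n(0) = P(τ > n), and for j >= 1, p_n(j) = Σ_{k<=n} f(k)·p_{n−k}(j−1)
p_1 = [1/2, 1/2]  (j = 0..1)
p_2 = [1/2, 1/4, 1/4]  (j = 0..2)
p_3 = [1/3, 5/12, 1/8, 1/8]  (j = 0..3)
p_4 = [0, 7/12, 7/24, 1/16, 1/16]  (j = 0..4)
p_5 = [0, 1/4, 1/2, 3/16, 1/32, 1/32]  (j = 0..5)
p_6 = [0, 2/9, 5/18, 17/48, 11/96, 1/64, 1/64]  (j = 0..6)
E[N_6] = Σ j·p_6(j) = 1423/576;  E[N_6²] = Σ j²·p_6(j) = 1403/192
Var[N_6] = 1403/192 − (1423/576)² = 399455/331776


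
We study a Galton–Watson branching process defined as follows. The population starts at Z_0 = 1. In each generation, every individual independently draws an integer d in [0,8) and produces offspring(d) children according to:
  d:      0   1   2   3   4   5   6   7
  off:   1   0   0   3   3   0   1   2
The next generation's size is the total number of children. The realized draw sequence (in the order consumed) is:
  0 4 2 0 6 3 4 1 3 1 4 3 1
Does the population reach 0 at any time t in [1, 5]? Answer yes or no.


gen 0: Z_0=1, draws=[0], offspring=[1], Z_1=1
gen 1: Z_1=1, draws=[4], offspring=[3], Z_2=3
gen 2: Z_2=3, draws=[2, 0, 6], offspring=[0, 1, 1], Z_3=2
gen 3: Z_3=2, draws=[3, 4], offspring=[3, 3], Z_4=6
gen 4: Z_4=6, draws=[1, 3, 1, 4, 3, 1], offspring=[0, 3, 0, 3, 3, 0], Z_5=9

no


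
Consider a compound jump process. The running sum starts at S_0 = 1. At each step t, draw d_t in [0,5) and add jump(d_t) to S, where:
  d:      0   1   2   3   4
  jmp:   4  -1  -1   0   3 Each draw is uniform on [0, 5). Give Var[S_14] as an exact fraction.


Outcome values over d=0..4: [4, -1, -1, 0, 3]
Σy = 5, Σy² = 27, M = 5
μ = 5/5 = 1,  σ² = 27/5 − (1)² = 22/5
Independent increments: Var[S_14] = 14·σ² = 14·(22/5) = 308/5

308/5


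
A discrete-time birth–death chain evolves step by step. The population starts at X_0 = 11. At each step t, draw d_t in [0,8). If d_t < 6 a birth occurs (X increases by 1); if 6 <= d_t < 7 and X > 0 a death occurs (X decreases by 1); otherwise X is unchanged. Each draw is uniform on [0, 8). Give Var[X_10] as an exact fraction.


155/32

X can drop by at most 1 per step and X_0 = 11 > T = 10, so X_t >= 11 − t >= 1 > 0 for every t <= 10: the floor at 0 (the 'and X > 0' condition) never binds. Hence X_10 = X_0 + Σ_{t<10} Y_t with i.i.d. increments Y_t = y(d_t) ∈ {+1, −1, 0}.
Outcome values over d=0..7: [1, 1, 1, 1, 1, 1, -1, 0]
Σy = 5, Σy² = 7, M = 8
μ = 5/8 = 5/8,  σ² = 7/8 − (5/8)² = 31/64
Independent increments: Var[X_10] = 10·σ² = 10·(31/64) = 155/32


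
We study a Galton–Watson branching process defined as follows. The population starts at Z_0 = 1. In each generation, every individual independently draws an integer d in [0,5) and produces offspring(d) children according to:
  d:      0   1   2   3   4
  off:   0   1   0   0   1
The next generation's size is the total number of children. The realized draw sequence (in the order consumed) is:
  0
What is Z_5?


0

gen 0: Z_0=1, draws=[0], offspring=[0], Z_1=0
gen 1: Z_1=0, draws=[], offspring=[], Z_2=0
gen 2: Z_2=0, draws=[], offspring=[], Z_3=0
gen 3: Z_3=0, draws=[], offspring=[], Z_4=0
gen 4: Z_4=0, draws=[], offspring=[], Z_5=0


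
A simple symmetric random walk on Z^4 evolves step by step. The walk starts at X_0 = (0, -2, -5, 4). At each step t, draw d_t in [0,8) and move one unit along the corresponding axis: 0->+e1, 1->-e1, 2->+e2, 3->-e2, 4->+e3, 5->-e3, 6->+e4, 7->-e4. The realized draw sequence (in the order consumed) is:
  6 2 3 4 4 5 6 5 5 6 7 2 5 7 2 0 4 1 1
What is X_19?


t=0: X=(0, -2, -5, 4), d=6 → +e4, X_1=(0, -2, -5, 5)
t=1: X=(0, -2, -5, 5), d=2 → +e2, X_2=(0, -1, -5, 5)
t=2: X=(0, -1, -5, 5), d=3 → -e2, X_3=(0, -2, -5, 5)
t=3: X=(0, -2, -5, 5), d=4 → +e3, X_4=(0, -2, -4, 5)
t=4: X=(0, -2, -4, 5), d=4 → +e3, X_5=(0, -2, -3, 5)
t=5: X=(0, -2, -3, 5), d=5 → -e3, X_6=(0, -2, -4, 5)
t=6: X=(0, -2, -4, 5), d=6 → +e4, X_7=(0, -2, -4, 6)
t=7: X=(0, -2, -4, 6), d=5 → -e3, X_8=(0, -2, -5, 6)
t=8: X=(0, -2, -5, 6), d=5 → -e3, X_9=(0, -2, -6, 6)
t=9: X=(0, -2, -6, 6), d=6 → +e4, X_10=(0, -2, -6, 7)
t=10: X=(0, -2, -6, 7), d=7 → -e4, X_11=(0, -2, -6, 6)
t=11: X=(0, -2, -6, 6), d=2 → +e2, X_12=(0, -1, -6, 6)
t=12: X=(0, -1, -6, 6), d=5 → -e3, X_13=(0, -1, -7, 6)
t=13: X=(0, -1, -7, 6), d=7 → -e4, X_14=(0, -1, -7, 5)
t=14: X=(0, -1, -7, 5), d=2 → +e2, X_15=(0, 0, -7, 5)
t=15: X=(0, 0, -7, 5), d=0 → +e1, X_16=(1, 0, -7, 5)
t=16: X=(1, 0, -7, 5), d=4 → +e3, X_17=(1, 0, -6, 5)
t=17: X=(1, 0, -6, 5), d=1 → -e1, X_18=(0, 0, -6, 5)
t=18: X=(0, 0, -6, 5), d=1 → -e1, X_19=(-1, 0, -6, 5)

(-1, 0, -6, 5)


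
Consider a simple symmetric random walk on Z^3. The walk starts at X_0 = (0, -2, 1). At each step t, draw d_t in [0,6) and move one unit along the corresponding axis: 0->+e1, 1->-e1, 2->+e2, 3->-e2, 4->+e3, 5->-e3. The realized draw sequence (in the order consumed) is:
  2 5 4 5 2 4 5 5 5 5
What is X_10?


t=0: X=(0, -2, 1), d=2 → +e2, X_1=(0, -1, 1)
t=1: X=(0, -1, 1), d=5 → -e3, X_2=(0, -1, 0)
t=2: X=(0, -1, 0), d=4 → +e3, X_3=(0, -1, 1)
t=3: X=(0, -1, 1), d=5 → -e3, X_4=(0, -1, 0)
t=4: X=(0, -1, 0), d=2 → +e2, X_5=(0, 0, 0)
t=5: X=(0, 0, 0), d=4 → +e3, X_6=(0, 0, 1)
t=6: X=(0, 0, 1), d=5 → -e3, X_7=(0, 0, 0)
t=7: X=(0, 0, 0), d=5 → -e3, X_8=(0, 0, -1)
t=8: X=(0, 0, -1), d=5 → -e3, X_9=(0, 0, -2)
t=9: X=(0, 0, -2), d=5 → -e3, X_10=(0, 0, -3)

(0, 0, -3)


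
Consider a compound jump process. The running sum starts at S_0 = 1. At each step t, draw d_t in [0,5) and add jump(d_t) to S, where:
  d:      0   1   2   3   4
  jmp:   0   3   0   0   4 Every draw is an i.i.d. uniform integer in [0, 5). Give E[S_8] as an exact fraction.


61/5

Outcome values over d=0..4: [0, 3, 0, 0, 4]
Σy = 7, Σy² = 25, M = 5
μ = 7/5 = 7/5,  σ² = 25/5 − (7/5)² = 76/25
E[S_8] = 1 + 8·(7/5) = 61/5


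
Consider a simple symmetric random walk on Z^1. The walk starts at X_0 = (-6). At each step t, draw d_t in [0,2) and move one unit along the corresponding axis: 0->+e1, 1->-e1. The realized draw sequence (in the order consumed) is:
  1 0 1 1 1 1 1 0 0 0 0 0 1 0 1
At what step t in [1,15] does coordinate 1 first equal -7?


t=0: X=(-6), d=1 → -e1, X_1=(-7)
t=1: X=(-7), d=0 → +e1, X_2=(-6)
t=2: X=(-6), d=1 → -e1, X_3=(-7)
t=3: X=(-7), d=1 → -e1, X_4=(-8)
t=4: X=(-8), d=1 → -e1, X_5=(-9)
t=5: X=(-9), d=1 → -e1, X_6=(-10)
t=6: X=(-10), d=1 → -e1, X_7=(-11)
t=7: X=(-11), d=0 → +e1, X_8=(-10)
t=8: X=(-10), d=0 → +e1, X_9=(-9)
t=9: X=(-9), d=0 → +e1, X_10=(-8)
t=10: X=(-8), d=0 → +e1, X_11=(-7)
t=11: X=(-7), d=0 → +e1, X_12=(-6)
t=12: X=(-6), d=1 → -e1, X_13=(-7)
t=13: X=(-7), d=0 → +e1, X_14=(-6)
t=14: X=(-6), d=1 → -e1, X_15=(-7)

1


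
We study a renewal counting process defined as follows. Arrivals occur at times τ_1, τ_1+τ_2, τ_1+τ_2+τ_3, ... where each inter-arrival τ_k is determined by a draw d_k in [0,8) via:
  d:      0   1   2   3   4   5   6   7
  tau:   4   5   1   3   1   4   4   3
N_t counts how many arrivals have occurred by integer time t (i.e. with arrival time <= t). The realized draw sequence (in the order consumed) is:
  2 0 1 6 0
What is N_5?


2

draw d_1=2: τ_1=1, arrival time A_1=1
draw d_2=0: τ_2=4, arrival time A_2=5
draw d_3=1: τ_3=5, arrival time A_3=10
draw d_4=6: τ_4=4, arrival time A_4=14
draw d_5=0: τ_5=4, arrival time A_5=18
N_t over t=0..5: 0:0 1:1 2:1 3:1 4:1 5:2


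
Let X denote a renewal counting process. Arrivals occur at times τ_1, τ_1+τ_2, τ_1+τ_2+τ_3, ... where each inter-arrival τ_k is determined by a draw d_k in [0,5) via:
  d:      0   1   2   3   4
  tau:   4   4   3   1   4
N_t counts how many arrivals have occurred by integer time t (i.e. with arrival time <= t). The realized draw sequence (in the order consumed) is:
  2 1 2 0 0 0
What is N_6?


1

draw d_1=2: τ_1=3, arrival time A_1=3
draw d_2=1: τ_2=4, arrival time A_2=7
draw d_3=2: τ_3=3, arrival time A_3=10
draw d_4=0: τ_4=4, arrival time A_4=14
draw d_5=0: τ_5=4, arrival time A_5=18
draw d_6=0: τ_6=4, arrival time A_6=22
N_t over t=0..6: 0:0 1:0 2:0 3:1 4:1 5:1 6:1


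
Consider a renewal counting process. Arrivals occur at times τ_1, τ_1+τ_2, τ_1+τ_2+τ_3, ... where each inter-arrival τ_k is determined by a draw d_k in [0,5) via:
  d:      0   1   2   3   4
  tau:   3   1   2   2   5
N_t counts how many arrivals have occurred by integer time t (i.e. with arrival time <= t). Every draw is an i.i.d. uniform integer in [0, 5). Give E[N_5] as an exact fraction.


Inter-arrival values over d=0..4: [3, 1, 2, 2, 5]
Each d has probability 1/5, so the pmf of τ is: f(1) = 1/5, f(2) = 2/5, f(3) = 1/5, f(5) = 1/5
Renewal equation for m(n) = E[N_n]: condition on τ_1 = k (if k <= n, one arrival plus a fresh copy on the remaining n−k steps): m(n) = F(n) + Σ_{k<=n} f(k)·m(n−k), where F(n) = P(τ <= n) and m(0) = 0
m(1) = F(1) = 1/5
m(2) = F(2) + f(1)·m(1) = 3/5 + 1/5·1/5 = 16/25
m(3) = F(3) + f(1)·m(2) + f(2)·m(1) = 4/5 + 1/5·16/25 + 2/5·1/5 = 126/125
m(4) = F(4) + f(1)·m(3) + f(2)·m(2) + f(3)·m(1) = 4/5 + 1/5·126/125 + 2/5·16/25 + 1/5·1/5 = 811/625
m(5) = F(5) + f(1)·m(4) + f(2)·m(3) + f(3)·m(2) = 1 + 1/5·811/625 + 2/5·126/125 + 1/5·16/25 = 5596/3125
E[N_5] = m(5) = 5596/3125

5596/3125


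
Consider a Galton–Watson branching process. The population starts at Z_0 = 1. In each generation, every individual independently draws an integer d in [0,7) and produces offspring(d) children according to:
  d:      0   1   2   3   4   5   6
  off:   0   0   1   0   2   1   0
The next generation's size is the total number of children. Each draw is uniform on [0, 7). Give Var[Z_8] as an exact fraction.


Outcome values over d=0..6: [0, 0, 1, 0, 2, 1, 0]
Σy = 4, Σy² = 6, M = 7
μ = 4/7 = 4/7,  σ² = 6/7 − (4/7)² = 26/49
V_0 = 0, E_0 = 1
V_1 = 26/49·E_0 + (4/7)²·V_0 = 26/49;  E_1 = 4/7
V_2 = 26/49·E_1 + (4/7)²·V_1 = 1144/2401;  E_2 = 16/49
V_3 = 26/49·E_2 + (4/7)²·V_2 = 38688/117649;  E_3 = 64/343
V_4 = 26/49·E_3 + (4/7)²·V_3 = 1189760/5764801;  E_4 = 256/2401
V_5 = 26/49·E_4 + (4/7)²·V_4 = 35017216/282475249;  E_5 = 1024/16807
V_6 = 26/49·E_5 + (4/7)²·V_5 = 1007745024/13841287201;  E_6 = 4096/117649
V_7 = 26/49·E_6 + (4/7)²·V_6 = 28653068288/678223072849;  E_7 = 16384/823543
V_8 = 26/49·E_7 + (4/7)²·V_7 = 809265233920/33232930569601;  E_8 = 65536/5764801

809265233920/33232930569601


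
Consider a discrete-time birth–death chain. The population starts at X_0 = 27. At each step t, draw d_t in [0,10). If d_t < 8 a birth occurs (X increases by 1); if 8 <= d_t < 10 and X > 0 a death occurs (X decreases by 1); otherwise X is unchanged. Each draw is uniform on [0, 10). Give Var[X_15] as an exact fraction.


48/5

X can drop by at most 1 per step and X_0 = 27 > T = 15, so X_t >= 27 − t >= 12 > 0 for every t <= 15: the floor at 0 (the 'and X > 0' condition) never binds. Hence X_15 = X_0 + Σ_{t<15} Y_t with i.i.d. increments Y_t = y(d_t) ∈ {+1, −1, 0}.
Outcome values over d=0..9: [1, 1, 1, 1, 1, 1, 1, 1, -1, -1]
Σy = 6, Σy² = 10, M = 10
μ = 6/10 = 3/5,  σ² = 10/10 − (3/5)² = 16/25
Independent increments: Var[X_15] = 15·σ² = 15·(16/25) = 48/5


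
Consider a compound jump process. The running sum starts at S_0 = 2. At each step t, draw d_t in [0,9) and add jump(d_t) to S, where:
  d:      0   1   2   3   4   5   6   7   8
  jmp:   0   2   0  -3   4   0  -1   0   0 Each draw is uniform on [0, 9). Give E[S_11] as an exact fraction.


40/9

Outcome values over d=0..8: [0, 2, 0, -3, 4, 0, -1, 0, 0]
Σy = 2, Σy² = 30, M = 9
μ = 2/9 = 2/9,  σ² = 30/9 − (2/9)² = 266/81
E[S_11] = 2 + 11·(2/9) = 40/9


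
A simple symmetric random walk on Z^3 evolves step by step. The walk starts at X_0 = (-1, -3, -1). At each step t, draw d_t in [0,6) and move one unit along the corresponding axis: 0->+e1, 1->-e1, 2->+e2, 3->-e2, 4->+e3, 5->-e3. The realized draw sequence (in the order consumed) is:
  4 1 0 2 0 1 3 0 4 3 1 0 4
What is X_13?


t=0: X=(-1, -3, -1), d=4 → +e3, X_1=(-1, -3, 0)
t=1: X=(-1, -3, 0), d=1 → -e1, X_2=(-2, -3, 0)
t=2: X=(-2, -3, 0), d=0 → +e1, X_3=(-1, -3, 0)
t=3: X=(-1, -3, 0), d=2 → +e2, X_4=(-1, -2, 0)
t=4: X=(-1, -2, 0), d=0 → +e1, X_5=(0, -2, 0)
t=5: X=(0, -2, 0), d=1 → -e1, X_6=(-1, -2, 0)
t=6: X=(-1, -2, 0), d=3 → -e2, X_7=(-1, -3, 0)
t=7: X=(-1, -3, 0), d=0 → +e1, X_8=(0, -3, 0)
t=8: X=(0, -3, 0), d=4 → +e3, X_9=(0, -3, 1)
t=9: X=(0, -3, 1), d=3 → -e2, X_10=(0, -4, 1)
t=10: X=(0, -4, 1), d=1 → -e1, X_11=(-1, -4, 1)
t=11: X=(-1, -4, 1), d=0 → +e1, X_12=(0, -4, 1)
t=12: X=(0, -4, 1), d=4 → +e3, X_13=(0, -4, 2)

(0, -4, 2)


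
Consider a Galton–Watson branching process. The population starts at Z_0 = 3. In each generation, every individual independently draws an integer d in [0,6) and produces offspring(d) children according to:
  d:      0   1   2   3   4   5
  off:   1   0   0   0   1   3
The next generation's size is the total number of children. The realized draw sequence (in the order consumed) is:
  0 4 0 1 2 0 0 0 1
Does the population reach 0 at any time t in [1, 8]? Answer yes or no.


gen 0: Z_0=3, draws=[0, 4, 0], offspring=[1, 1, 1], Z_1=3
gen 1: Z_1=3, draws=[1, 2, 0], offspring=[0, 0, 1], Z_2=1
gen 2: Z_2=1, draws=[0], offspring=[1], Z_3=1
gen 3: Z_3=1, draws=[0], offspring=[1], Z_4=1
gen 4: Z_4=1, draws=[1], offspring=[0], Z_5=0
gen 5: Z_5=0, draws=[], offspring=[], Z_6=0
gen 6: Z_6=0, draws=[], offspring=[], Z_7=0
gen 7: Z_7=0, draws=[], offspring=[], Z_8=0

yes


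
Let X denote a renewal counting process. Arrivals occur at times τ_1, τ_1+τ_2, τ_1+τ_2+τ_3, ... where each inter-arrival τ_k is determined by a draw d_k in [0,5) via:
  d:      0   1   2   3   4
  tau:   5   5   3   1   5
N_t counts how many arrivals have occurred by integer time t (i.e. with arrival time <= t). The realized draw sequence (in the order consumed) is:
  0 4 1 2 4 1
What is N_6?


1

draw d_1=0: τ_1=5, arrival time A_1=5
draw d_2=4: τ_2=5, arrival time A_2=10
draw d_3=1: τ_3=5, arrival time A_3=15
draw d_4=2: τ_4=3, arrival time A_4=18
draw d_5=4: τ_5=5, arrival time A_5=23
draw d_6=1: τ_6=5, arrival time A_6=28
N_t over t=0..6: 0:0 1:0 2:0 3:0 4:0 5:1 6:1


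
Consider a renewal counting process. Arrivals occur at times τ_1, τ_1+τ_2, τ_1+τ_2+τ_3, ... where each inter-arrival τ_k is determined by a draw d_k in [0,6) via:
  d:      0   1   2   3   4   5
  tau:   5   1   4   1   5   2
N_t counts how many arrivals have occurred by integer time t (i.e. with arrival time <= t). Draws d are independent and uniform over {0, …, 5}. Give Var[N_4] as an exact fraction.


Inter-arrival values over d=0..5: [5, 1, 4, 1, 5, 2]
Each d has probability 1/6, so the pmf of τ is: f(1) = 1/3, f(2) = 1/6, f(4) = 1/6, f(5) = 1/3
Let p_n(j) = P(N_n = j), with p_0 = [1]. Condition on τ_1: p_n(0) = P(τ > n), and for j >= 1, p_n(j) = Σ_{k<=n} f(k)·p_{n−k}(j−1)
p_1 = [2/3, 1/3]  (j = 0..1)
p_2 = [1/2, 7/18, 1/9]  (j = 0..2)
p_3 = [1/2, 5/18, 5/27, 1/27]  (j = 0..3)
p_4 = [1/3, 5/12, 17/108, 13/162, 1/81]  (j = 0..4)
E[N_4] = Σ j·p_4(j) = 331/324;  E[N_4²] = Σ j²·p_4(j) = 637/324
Var[N_4] = 637/324 − (331/324)² = 96827/104976

96827/104976


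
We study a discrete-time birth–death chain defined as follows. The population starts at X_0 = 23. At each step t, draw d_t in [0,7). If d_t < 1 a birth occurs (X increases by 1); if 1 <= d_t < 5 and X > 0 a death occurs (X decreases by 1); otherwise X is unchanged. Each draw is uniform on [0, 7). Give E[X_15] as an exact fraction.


116/7

X can drop by at most 1 per step and X_0 = 23 > T = 15, so X_t >= 23 − t >= 8 > 0 for every t <= 15: the floor at 0 (the 'and X > 0' condition) never binds. Hence X_15 = X_0 + Σ_{t<15} Y_t with i.i.d. increments Y_t = y(d_t) ∈ {+1, −1, 0}.
Outcome values over d=0..6: [1, -1, -1, -1, -1, 0, 0]
Σy = -3, Σy² = 5, M = 7
μ = -3/7 = -3/7,  σ² = 5/7 − (-3/7)² = 26/49
E[X_15] = 23 + 15·(-3/7) = 116/7


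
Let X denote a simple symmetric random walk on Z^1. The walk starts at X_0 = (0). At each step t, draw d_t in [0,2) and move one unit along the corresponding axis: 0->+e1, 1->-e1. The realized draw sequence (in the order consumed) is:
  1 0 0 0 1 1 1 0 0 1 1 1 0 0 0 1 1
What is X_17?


t=0: X=(0), d=1 → -e1, X_1=(-1)
t=1: X=(-1), d=0 → +e1, X_2=(0)
t=2: X=(0), d=0 → +e1, X_3=(1)
t=3: X=(1), d=0 → +e1, X_4=(2)
t=4: X=(2), d=1 → -e1, X_5=(1)
t=5: X=(1), d=1 → -e1, X_6=(0)
t=6: X=(0), d=1 → -e1, X_7=(-1)
t=7: X=(-1), d=0 → +e1, X_8=(0)
t=8: X=(0), d=0 → +e1, X_9=(1)
t=9: X=(1), d=1 → -e1, X_10=(0)
t=10: X=(0), d=1 → -e1, X_11=(-1)
t=11: X=(-1), d=1 → -e1, X_12=(-2)
t=12: X=(-2), d=0 → +e1, X_13=(-1)
t=13: X=(-1), d=0 → +e1, X_14=(0)
t=14: X=(0), d=0 → +e1, X_15=(1)
t=15: X=(1), d=1 → -e1, X_16=(0)
t=16: X=(0), d=1 → -e1, X_17=(-1)

(-1)


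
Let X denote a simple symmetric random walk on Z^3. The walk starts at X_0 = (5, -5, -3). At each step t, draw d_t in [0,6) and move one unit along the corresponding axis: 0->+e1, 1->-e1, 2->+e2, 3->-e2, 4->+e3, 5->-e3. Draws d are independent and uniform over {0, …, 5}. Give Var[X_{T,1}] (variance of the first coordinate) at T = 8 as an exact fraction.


8/3

Outcome values over d=0..5: [1, -1, 0, 0, 0, 0]
Σy = 0, Σy² = 2, M = 6
μ = 0/6 = 0,  σ² = 2/6 − (0)² = 1/3
Independent increments: Var[X_8] = 8·σ² = 8·(1/3) = 8/3


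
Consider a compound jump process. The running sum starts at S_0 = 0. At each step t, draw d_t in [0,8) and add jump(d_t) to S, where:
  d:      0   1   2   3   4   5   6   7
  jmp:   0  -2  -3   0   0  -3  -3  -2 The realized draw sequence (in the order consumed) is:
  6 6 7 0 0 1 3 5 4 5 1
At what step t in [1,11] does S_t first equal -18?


11

t=0: S=0, d=6, jump=-3, S_1=-3
t=1: S=-3, d=6, jump=-3, S_2=-6
t=2: S=-6, d=7, jump=-2, S_3=-8
t=3: S=-8, d=0, jump=0, S_4=-8
t=4: S=-8, d=0, jump=0, S_5=-8
t=5: S=-8, d=1, jump=-2, S_6=-10
t=6: S=-10, d=3, jump=0, S_7=-10
t=7: S=-10, d=5, jump=-3, S_8=-13
t=8: S=-13, d=4, jump=0, S_9=-13
t=9: S=-13, d=5, jump=-3, S_10=-16
t=10: S=-16, d=1, jump=-2, S_11=-18


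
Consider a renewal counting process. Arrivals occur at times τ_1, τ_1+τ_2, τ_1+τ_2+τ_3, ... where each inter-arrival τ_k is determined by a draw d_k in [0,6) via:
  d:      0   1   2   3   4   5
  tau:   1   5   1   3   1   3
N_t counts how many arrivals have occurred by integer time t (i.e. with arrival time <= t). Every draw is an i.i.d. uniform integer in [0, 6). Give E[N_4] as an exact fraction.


Inter-arrival values over d=0..5: [1, 5, 1, 3, 1, 3]
Each d has probability 1/6, so the pmf of τ is: f(1) = 1/2, f(3) = 1/3, f(5) = 1/6
Renewal equation for m(n) = E[N_n]: condition on τ_1 = k (if k <= n, one arrival plus a fresh copy on the remaining n−k steps): m(n) = F(n) + Σ_{k<=n} f(k)·m(n−k), where F(n) = P(τ <= n) and m(0) = 0
m(1) = F(1) = 1/2
m(2) = F(2) + f(1)·m(1) = 1/2 + 1/2·1/2 = 3/4
m(3) = F(3) + f(1)·m(2) = 5/6 + 1/2·3/4 = 29/24
m(4) = F(4) + f(1)·m(3) + f(3)·m(1) = 5/6 + 1/2·29/24 + 1/3·1/2 = 77/48
E[N_4] = m(4) = 77/48

77/48


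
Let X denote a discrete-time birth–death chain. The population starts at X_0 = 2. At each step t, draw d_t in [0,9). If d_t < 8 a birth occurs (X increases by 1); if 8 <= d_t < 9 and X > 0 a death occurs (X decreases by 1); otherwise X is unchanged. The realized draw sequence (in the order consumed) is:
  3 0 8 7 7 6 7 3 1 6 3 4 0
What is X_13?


13

t=0: X=2, d=3 → birth, X_1=3
t=1: X=3, d=0 → birth, X_2=4
t=2: X=4, d=8 → death, X_3=3
t=3: X=3, d=7 → birth, X_4=4
t=4: X=4, d=7 → birth, X_5=5
t=5: X=5, d=6 → birth, X_6=6
t=6: X=6, d=7 → birth, X_7=7
t=7: X=7, d=3 → birth, X_8=8
t=8: X=8, d=1 → birth, X_9=9
t=9: X=9, d=6 → birth, X_10=10
t=10: X=10, d=3 → birth, X_11=11
t=11: X=11, d=4 → birth, X_12=12
t=12: X=12, d=0 → birth, X_13=13


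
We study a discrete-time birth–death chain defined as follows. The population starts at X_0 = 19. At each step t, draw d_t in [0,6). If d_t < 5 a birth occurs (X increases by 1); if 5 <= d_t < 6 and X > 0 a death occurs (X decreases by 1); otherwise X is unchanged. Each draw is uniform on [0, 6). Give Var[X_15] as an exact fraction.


25/3

X can drop by at most 1 per step and X_0 = 19 > T = 15, so X_t >= 19 − t >= 4 > 0 for every t <= 15: the floor at 0 (the 'and X > 0' condition) never binds. Hence X_15 = X_0 + Σ_{t<15} Y_t with i.i.d. increments Y_t = y(d_t) ∈ {+1, −1, 0}.
Outcome values over d=0..5: [1, 1, 1, 1, 1, -1]
Σy = 4, Σy² = 6, M = 6
μ = 4/6 = 2/3,  σ² = 6/6 − (2/3)² = 5/9
Independent increments: Var[X_15] = 15·σ² = 15·(5/9) = 25/3


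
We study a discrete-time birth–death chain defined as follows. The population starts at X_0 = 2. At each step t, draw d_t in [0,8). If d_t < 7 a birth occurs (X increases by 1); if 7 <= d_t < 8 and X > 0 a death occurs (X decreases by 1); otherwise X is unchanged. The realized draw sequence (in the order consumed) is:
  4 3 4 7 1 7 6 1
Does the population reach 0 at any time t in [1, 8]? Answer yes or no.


no

t=0: X=2, d=4 → birth, X_1=3
t=1: X=3, d=3 → birth, X_2=4
t=2: X=4, d=4 → birth, X_3=5
t=3: X=5, d=7 → death, X_4=4
t=4: X=4, d=1 → birth, X_5=5
t=5: X=5, d=7 → death, X_6=4
t=6: X=4, d=6 → birth, X_7=5
t=7: X=5, d=1 → birth, X_8=6


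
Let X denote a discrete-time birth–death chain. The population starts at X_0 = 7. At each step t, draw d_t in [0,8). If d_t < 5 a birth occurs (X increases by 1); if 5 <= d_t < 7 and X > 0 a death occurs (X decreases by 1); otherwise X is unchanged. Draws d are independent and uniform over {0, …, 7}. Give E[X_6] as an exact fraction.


X can drop by at most 1 per step and X_0 = 7 > T = 6, so X_t >= 7 − t >= 1 > 0 for every t <= 6: the floor at 0 (the 'and X > 0' condition) never binds. Hence X_6 = X_0 + Σ_{t<6} Y_t with i.i.d. increments Y_t = y(d_t) ∈ {+1, −1, 0}.
Outcome values over d=0..7: [1, 1, 1, 1, 1, -1, -1, 0]
Σy = 3, Σy² = 7, M = 8
μ = 3/8 = 3/8,  σ² = 7/8 − (3/8)² = 47/64
E[X_6] = 7 + 6·(3/8) = 37/4

37/4


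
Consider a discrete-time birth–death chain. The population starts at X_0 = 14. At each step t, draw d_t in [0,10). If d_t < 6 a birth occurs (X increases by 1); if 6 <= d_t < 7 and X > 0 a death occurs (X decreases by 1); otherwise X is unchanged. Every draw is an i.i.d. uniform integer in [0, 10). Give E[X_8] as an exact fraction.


X can drop by at most 1 per step and X_0 = 14 > T = 8, so X_t >= 14 − t >= 6 > 0 for every t <= 8: the floor at 0 (the 'and X > 0' condition) never binds. Hence X_8 = X_0 + Σ_{t<8} Y_t with i.i.d. increments Y_t = y(d_t) ∈ {+1, −1, 0}.
Outcome values over d=0..9: [1, 1, 1, 1, 1, 1, -1, 0, 0, 0]
Σy = 5, Σy² = 7, M = 10
μ = 5/10 = 1/2,  σ² = 7/10 − (1/2)² = 9/20
E[X_8] = 14 + 8·(1/2) = 18

18


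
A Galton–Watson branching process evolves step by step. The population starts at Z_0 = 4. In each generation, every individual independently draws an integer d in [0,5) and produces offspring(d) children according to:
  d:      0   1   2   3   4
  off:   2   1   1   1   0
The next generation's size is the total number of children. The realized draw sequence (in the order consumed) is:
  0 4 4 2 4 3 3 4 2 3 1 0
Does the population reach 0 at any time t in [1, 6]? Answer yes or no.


gen 0: Z_0=4, draws=[0, 4, 4, 2], offspring=[2, 0, 0, 1], Z_1=3
gen 1: Z_1=3, draws=[4, 3, 3], offspring=[0, 1, 1], Z_2=2
gen 2: Z_2=2, draws=[4, 2], offspring=[0, 1], Z_3=1
gen 3: Z_3=1, draws=[3], offspring=[1], Z_4=1
gen 4: Z_4=1, draws=[1], offspring=[1], Z_5=1
gen 5: Z_5=1, draws=[0], offspring=[2], Z_6=2

no


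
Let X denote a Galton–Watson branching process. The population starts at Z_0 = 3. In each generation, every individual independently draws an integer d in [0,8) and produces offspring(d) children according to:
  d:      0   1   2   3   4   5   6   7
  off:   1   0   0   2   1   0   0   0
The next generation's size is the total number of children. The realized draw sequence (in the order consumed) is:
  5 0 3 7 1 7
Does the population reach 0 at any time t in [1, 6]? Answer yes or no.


yes

gen 0: Z_0=3, draws=[5, 0, 3], offspring=[0, 1, 2], Z_1=3
gen 1: Z_1=3, draws=[7, 1, 7], offspring=[0, 0, 0], Z_2=0
gen 2: Z_2=0, draws=[], offspring=[], Z_3=0
gen 3: Z_3=0, draws=[], offspring=[], Z_4=0
gen 4: Z_4=0, draws=[], offspring=[], Z_5=0
gen 5: Z_5=0, draws=[], offspring=[], Z_6=0


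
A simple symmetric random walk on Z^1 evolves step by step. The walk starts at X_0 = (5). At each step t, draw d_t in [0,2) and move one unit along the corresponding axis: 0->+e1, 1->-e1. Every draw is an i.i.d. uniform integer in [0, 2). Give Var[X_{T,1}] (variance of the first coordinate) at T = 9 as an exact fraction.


9

Outcome values over d=0..1: [1, -1]
Σy = 0, Σy² = 2, M = 2
μ = 0/2 = 0,  σ² = 2/2 − (0)² = 1
Independent increments: Var[X_9] = 9·σ² = 9·(1) = 9


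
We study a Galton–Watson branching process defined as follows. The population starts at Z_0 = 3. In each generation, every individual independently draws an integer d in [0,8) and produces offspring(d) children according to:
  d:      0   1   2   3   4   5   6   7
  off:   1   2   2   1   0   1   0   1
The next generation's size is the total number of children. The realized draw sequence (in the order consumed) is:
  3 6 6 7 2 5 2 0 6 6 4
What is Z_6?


0

gen 0: Z_0=3, draws=[3, 6, 6], offspring=[1, 0, 0], Z_1=1
gen 1: Z_1=1, draws=[7], offspring=[1], Z_2=1
gen 2: Z_2=1, draws=[2], offspring=[2], Z_3=2
gen 3: Z_3=2, draws=[5, 2], offspring=[1, 2], Z_4=3
gen 4: Z_4=3, draws=[0, 6, 6], offspring=[1, 0, 0], Z_5=1
gen 5: Z_5=1, draws=[4], offspring=[0], Z_6=0


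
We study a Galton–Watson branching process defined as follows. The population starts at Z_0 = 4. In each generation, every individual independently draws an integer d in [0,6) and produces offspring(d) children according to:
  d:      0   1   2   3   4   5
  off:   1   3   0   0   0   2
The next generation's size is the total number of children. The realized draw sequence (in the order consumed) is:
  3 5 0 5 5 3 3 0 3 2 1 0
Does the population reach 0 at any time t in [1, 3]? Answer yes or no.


gen 0: Z_0=4, draws=[3, 5, 0, 5], offspring=[0, 2, 1, 2], Z_1=5
gen 1: Z_1=5, draws=[5, 3, 3, 0, 3], offspring=[2, 0, 0, 1, 0], Z_2=3
gen 2: Z_2=3, draws=[2, 1, 0], offspring=[0, 3, 1], Z_3=4

no


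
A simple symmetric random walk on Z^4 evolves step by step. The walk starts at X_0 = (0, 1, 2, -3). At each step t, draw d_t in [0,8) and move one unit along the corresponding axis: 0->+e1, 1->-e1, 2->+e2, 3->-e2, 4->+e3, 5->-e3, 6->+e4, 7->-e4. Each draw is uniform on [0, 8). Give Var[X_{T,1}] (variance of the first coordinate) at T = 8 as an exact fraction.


Outcome values over d=0..7: [1, -1, 0, 0, 0, 0, 0, 0]
Σy = 0, Σy² = 2, M = 8
μ = 0/8 = 0,  σ² = 2/8 − (0)² = 1/4
Independent increments: Var[X_8] = 8·σ² = 8·(1/4) = 2

2


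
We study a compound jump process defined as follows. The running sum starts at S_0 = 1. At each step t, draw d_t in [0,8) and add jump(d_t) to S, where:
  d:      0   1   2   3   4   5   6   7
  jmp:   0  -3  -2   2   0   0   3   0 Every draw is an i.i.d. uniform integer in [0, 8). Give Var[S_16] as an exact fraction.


Outcome values over d=0..7: [0, -3, -2, 2, 0, 0, 3, 0]
Σy = 0, Σy² = 26, M = 8
μ = 0/8 = 0,  σ² = 26/8 − (0)² = 13/4
Independent increments: Var[S_16] = 16·σ² = 16·(13/4) = 52

52


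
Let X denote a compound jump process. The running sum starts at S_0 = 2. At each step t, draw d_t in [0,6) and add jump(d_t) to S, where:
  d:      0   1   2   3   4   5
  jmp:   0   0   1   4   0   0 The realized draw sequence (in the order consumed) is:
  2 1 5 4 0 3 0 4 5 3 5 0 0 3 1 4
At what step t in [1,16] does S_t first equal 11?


t=0: S=2, d=2, jump=1, S_1=3
t=1: S=3, d=1, jump=0, S_2=3
t=2: S=3, d=5, jump=0, S_3=3
t=3: S=3, d=4, jump=0, S_4=3
t=4: S=3, d=0, jump=0, S_5=3
t=5: S=3, d=3, jump=4, S_6=7
t=6: S=7, d=0, jump=0, S_7=7
t=7: S=7, d=4, jump=0, S_8=7
t=8: S=7, d=5, jump=0, S_9=7
t=9: S=7, d=3, jump=4, S_10=11
t=10: S=11, d=5, jump=0, S_11=11
t=11: S=11, d=0, jump=0, S_12=11
t=12: S=11, d=0, jump=0, S_13=11
t=13: S=11, d=3, jump=4, S_14=15
t=14: S=15, d=1, jump=0, S_15=15
t=15: S=15, d=4, jump=0, S_16=15

10
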